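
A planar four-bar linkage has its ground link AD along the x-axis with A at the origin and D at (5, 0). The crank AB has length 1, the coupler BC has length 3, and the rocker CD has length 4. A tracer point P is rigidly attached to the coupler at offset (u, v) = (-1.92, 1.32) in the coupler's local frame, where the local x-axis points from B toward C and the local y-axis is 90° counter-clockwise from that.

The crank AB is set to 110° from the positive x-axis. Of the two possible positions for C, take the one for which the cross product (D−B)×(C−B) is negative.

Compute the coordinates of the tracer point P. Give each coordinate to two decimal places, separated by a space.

A=(0,0), D=(5.00,0)
B = A + 1.00·(cos110°, sin110°) = (-0.3420, 0.9397)
|BD| = 5.4240
circle(B,3.00) ∩ circle(D,4.00): a=2.0667, h=2.1745
  candidates: C₊=(2.0702,2.7233) cross=11.795; C₋=(1.3167,-1.5600) cross=-11.795
  mode - wants cross < 0 → take C=(1.3167,-1.5600) (cross=-11.795)
ex = (C−B)/|BC| = (0.5529,-0.8332); ey = (0.8332,0.5529)
P = B + -1.92·ex + 1.32·ey = (-0.3038,3.2694)

-0.30 3.27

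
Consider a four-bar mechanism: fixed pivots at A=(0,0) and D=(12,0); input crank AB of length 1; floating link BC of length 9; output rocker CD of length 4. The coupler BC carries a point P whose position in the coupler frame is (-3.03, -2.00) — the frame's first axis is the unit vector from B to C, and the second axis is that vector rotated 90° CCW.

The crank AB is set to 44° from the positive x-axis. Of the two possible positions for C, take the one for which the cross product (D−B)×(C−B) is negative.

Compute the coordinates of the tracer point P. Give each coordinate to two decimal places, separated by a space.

A=(0,0), D=(12.00,0)
B = A + 1.00·(cos44°, sin44°) = (0.7193, 0.6947)
|BD| = 11.3020
circle(B,9.00) ∩ circle(D,4.00): a=8.5266, h=2.8805
  candidates: C₊=(9.4069,3.0456) cross=32.555; C₋=(9.0528,-2.7044) cross=-32.555
  mode - wants cross < 0 → take C=(9.0528,-2.7044) (cross=-32.555)
ex = (C−B)/|BC| = (0.9259,-0.3777); ey = (0.3777,0.9259)
P = B + -3.03·ex + -2.00·ey = (-2.8416,-0.0129)

-2.84 -0.01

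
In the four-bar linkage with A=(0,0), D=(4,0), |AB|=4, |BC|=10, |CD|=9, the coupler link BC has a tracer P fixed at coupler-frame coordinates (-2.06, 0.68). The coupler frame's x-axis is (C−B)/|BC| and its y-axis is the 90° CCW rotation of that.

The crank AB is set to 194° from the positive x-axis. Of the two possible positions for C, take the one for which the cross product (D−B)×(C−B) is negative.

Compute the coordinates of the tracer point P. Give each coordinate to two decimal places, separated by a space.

A=(0,0), D=(4.00,0)
B = A + 4.00·(cos194°, sin194°) = (-3.8812, -0.9677)
|BD| = 7.9404
circle(B,10.00) ∩ circle(D,9.00): a=5.1666, h=8.5619
  candidates: C₊=(0.2035,8.1600) cross=67.985; C₋=(2.2903,-8.8361) cross=-67.985
  mode - wants cross < 0 → take C=(2.2903,-8.8361) (cross=-67.985)
ex = (C−B)/|BC| = (0.6172,-0.7868); ey = (0.7868,0.6172)
P = B + -2.06·ex + 0.68·ey = (-4.6175,1.0729)

-4.62 1.07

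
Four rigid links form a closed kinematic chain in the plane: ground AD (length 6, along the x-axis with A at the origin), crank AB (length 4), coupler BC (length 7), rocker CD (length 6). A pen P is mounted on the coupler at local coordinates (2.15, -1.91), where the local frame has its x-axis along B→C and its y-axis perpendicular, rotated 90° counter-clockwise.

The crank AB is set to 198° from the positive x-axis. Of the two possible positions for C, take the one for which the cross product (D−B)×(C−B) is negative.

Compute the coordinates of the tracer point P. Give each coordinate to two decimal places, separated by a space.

A=(0,0), D=(6.00,0)
B = A + 4.00·(cos198°, sin198°) = (-3.8042, -1.2361)
|BD| = 9.8818
circle(B,7.00) ∩ circle(D,6.00): a=5.5987, h=4.2017
  candidates: C₊=(1.2249,3.6330) cross=41.521; C₋=(2.2761,-4.7045) cross=-41.521
  mode - wants cross < 0 → take C=(2.2761,-4.7045) (cross=-41.521)
ex = (C−B)/|BC| = (0.8686,-0.4955); ey = (0.4955,0.8686)
P = B + 2.15·ex + -1.91·ey = (-2.8831,-3.9604)

-2.88 -3.96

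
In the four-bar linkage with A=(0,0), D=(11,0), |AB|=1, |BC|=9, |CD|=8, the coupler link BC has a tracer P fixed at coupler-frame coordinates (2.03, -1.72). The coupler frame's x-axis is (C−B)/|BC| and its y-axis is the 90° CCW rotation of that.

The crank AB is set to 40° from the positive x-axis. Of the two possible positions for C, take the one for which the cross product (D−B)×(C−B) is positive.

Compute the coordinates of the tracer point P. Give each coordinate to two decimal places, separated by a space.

A=(0,0), D=(11.00,0)
B = A + 1.00·(cos40°, sin40°) = (0.7660, 0.6428)
|BD| = 10.2541
circle(B,9.00) ∩ circle(D,8.00): a=5.9560, h=6.7473
  candidates: C₊=(7.1333,7.0035) cross=69.188; C₋=(6.2874,-6.4646) cross=-69.188
  mode + wants cross > 0 → take C=(7.1333,7.0035) (cross=69.188)
ex = (C−B)/|BC| = (0.7075,0.7067); ey = (-0.7067,0.7075)
P = B + 2.03·ex + -1.72·ey = (3.4178,0.8606)

3.42 0.86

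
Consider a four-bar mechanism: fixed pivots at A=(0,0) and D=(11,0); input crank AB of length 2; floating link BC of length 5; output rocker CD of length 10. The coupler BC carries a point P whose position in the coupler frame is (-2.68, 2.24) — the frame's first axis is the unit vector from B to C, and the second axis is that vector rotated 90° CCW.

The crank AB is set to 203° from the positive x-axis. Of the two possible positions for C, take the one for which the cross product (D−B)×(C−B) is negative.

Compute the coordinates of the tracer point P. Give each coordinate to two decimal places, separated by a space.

-2.35 2.67

A=(0,0), D=(11.00,0)
B = A + 2.00·(cos203°, sin203°) = (-1.8410, -0.7815)
|BD| = 12.8648
circle(B,5.00) ∩ circle(D,10.00): a=3.5174, h=3.5535
  candidates: C₊=(1.4541,2.9792) cross=45.715; C₋=(1.8858,-4.1148) cross=-45.715
  mode - wants cross < 0 → take C=(1.8858,-4.1148) (cross=-45.715)
ex = (C−B)/|BC| = (0.7454,-0.6667); ey = (0.6667,0.7454)
P = B + -2.68·ex + 2.24·ey = (-2.3453,2.6748)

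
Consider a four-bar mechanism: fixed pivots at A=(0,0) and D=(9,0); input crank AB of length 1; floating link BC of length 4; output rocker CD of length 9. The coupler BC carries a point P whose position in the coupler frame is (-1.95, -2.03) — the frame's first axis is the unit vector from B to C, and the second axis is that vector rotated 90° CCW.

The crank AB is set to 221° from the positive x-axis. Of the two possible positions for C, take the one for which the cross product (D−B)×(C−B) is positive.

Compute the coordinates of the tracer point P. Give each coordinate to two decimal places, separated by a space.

A=(0,0), D=(9.00,0)
B = A + 1.00·(cos221°, sin221°) = (-0.7547, -0.6561)
|BD| = 9.7767
circle(B,4.00) ∩ circle(D,9.00): a=1.5642, h=3.6815
  candidates: C₊=(0.5589,3.1221) cross=35.993; C₋=(1.0530,-4.2243) cross=-35.993
  mode + wants cross > 0 → take C=(0.5589,3.1221) (cross=35.993)
ex = (C−B)/|BC| = (0.3284,0.9445); ey = (-0.9445,0.3284)
P = B + -1.95·ex + -2.03·ey = (0.5223,-3.1646)

0.52 -3.16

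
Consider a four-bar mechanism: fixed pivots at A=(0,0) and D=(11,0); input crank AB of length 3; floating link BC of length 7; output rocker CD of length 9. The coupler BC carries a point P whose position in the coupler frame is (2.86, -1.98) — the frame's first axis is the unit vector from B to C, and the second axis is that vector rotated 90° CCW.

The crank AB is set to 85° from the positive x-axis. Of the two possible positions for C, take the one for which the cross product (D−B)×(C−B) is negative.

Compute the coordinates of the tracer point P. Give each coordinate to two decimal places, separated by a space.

-0.58 -0.39

A=(0,0), D=(11.00,0)
B = A + 3.00·(cos85°, sin85°) = (0.2615, 2.9886)
|BD| = 11.1466
circle(B,7.00) ∩ circle(D,9.00): a=4.1379, h=5.6460
  candidates: C₊=(5.7617,7.3185) cross=62.934; C₋=(2.7341,-3.5602) cross=-62.934
  mode - wants cross < 0 → take C=(2.7341,-3.5602) (cross=-62.934)
ex = (C−B)/|BC| = (0.3532,-0.9355); ey = (0.9355,0.3532)
P = B + 2.86·ex + -1.98·ey = (-0.5806,-0.3864)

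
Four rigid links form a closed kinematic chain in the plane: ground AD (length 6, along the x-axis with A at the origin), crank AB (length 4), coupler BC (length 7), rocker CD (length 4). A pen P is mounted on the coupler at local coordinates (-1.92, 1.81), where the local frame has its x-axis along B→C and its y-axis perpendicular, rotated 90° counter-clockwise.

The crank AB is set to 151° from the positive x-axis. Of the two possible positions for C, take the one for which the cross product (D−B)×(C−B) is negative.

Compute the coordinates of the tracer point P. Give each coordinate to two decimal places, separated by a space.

-4.16 4.49

A=(0,0), D=(6.00,0)
B = A + 4.00·(cos151°, sin151°) = (-3.4985, 1.9392)
|BD| = 9.6944
circle(B,7.00) ∩ circle(D,4.00): a=6.5492, h=2.4714
  candidates: C₊=(3.4127,3.0506) cross=23.959; C₋=(2.4240,-1.7923) cross=-23.959
  mode - wants cross < 0 → take C=(2.4240,-1.7923) (cross=-23.959)
ex = (C−B)/|BC| = (0.8461,-0.5331); ey = (0.5331,0.8461)
P = B + -1.92·ex + 1.81·ey = (-4.1581,4.4941)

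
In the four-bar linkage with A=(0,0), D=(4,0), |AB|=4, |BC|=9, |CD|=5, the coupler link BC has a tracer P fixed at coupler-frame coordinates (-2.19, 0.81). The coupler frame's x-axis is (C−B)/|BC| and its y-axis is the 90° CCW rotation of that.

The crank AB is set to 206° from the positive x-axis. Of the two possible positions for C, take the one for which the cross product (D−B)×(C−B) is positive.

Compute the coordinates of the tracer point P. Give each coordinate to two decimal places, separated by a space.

-5.69 -2.79

A=(0,0), D=(4.00,0)
B = A + 4.00·(cos206°, sin206°) = (-3.5952, -1.7535)
|BD| = 7.7950
circle(B,9.00) ∩ circle(D,5.00): a=7.4895, h=4.9907
  candidates: C₊=(2.5798,4.7940) cross=38.902; C₋=(4.8251,-4.9315) cross=-38.902
  mode + wants cross > 0 → take C=(2.5798,4.7940) (cross=38.902)
ex = (C−B)/|BC| = (0.6861,0.7275); ey = (-0.7275,0.6861)
P = B + -2.19·ex + 0.81·ey = (-5.6870,-2.7910)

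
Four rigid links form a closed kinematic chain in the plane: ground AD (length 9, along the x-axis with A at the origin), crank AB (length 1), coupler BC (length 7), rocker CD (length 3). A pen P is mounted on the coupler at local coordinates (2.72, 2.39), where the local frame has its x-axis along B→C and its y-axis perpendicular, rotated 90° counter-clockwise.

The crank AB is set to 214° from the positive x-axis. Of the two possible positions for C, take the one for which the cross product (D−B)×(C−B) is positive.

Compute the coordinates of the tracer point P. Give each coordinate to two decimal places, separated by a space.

A=(0,0), D=(9.00,0)
B = A + 1.00·(cos214°, sin214°) = (-0.8290, -0.5592)
|BD| = 9.8449
circle(B,7.00) ∩ circle(D,3.00): a=6.9540, h=0.8015
  candidates: C₊=(6.0682,0.6360) cross=7.890; C₋=(6.1592,-0.9644) cross=-7.890
  mode + wants cross > 0 → take C=(6.0682,0.6360) (cross=7.890)
ex = (C−B)/|BC| = (0.9853,0.1707); ey = (-0.1707,0.9853)
P = B + 2.72·ex + 2.39·ey = (1.4430,2.2601)

1.44 2.26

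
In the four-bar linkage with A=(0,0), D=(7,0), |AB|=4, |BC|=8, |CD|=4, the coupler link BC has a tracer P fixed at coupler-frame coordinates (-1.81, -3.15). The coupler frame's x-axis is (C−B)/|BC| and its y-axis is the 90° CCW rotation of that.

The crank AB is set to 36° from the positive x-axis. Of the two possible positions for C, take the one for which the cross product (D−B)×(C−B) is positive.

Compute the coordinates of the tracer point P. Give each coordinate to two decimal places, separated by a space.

A=(0,0), D=(7.00,0)
B = A + 4.00·(cos36°, sin36°) = (3.2361, 2.3511)
|BD| = 4.4379
circle(B,8.00) ∩ circle(D,4.00): a=7.6269, h=2.4146
  candidates: C₊=(10.9839,0.3584) cross=10.716; C₋=(8.4255,-3.7374) cross=-10.716
  mode + wants cross > 0 → take C=(10.9839,0.3584) (cross=10.716)
ex = (C−B)/|BC| = (0.9685,-0.2491); ey = (0.2491,0.9685)
P = B + -1.81·ex + -3.15·ey = (0.6985,-0.2487)

0.70 -0.25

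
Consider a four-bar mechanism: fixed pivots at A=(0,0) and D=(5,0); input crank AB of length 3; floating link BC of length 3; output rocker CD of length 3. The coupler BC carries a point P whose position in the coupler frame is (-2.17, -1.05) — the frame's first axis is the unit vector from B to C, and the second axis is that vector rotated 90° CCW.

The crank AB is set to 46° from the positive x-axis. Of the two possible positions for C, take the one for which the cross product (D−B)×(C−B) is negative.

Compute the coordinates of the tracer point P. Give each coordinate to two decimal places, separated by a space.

A=(0,0), D=(5.00,0)
B = A + 3.00·(cos46°, sin46°) = (2.0840, 2.1580)
|BD| = 3.6277
circle(B,3.00) ∩ circle(D,3.00): a=1.8139, h=2.3895
  candidates: C₊=(4.9635,2.9998) cross=8.669; C₋=(2.1205,-0.8418) cross=-8.669
  mode - wants cross < 0 → take C=(2.1205,-0.8418) (cross=-8.669)
ex = (C−B)/|BC| = (0.0122,-0.9999); ey = (0.9999,0.0122)
P = B + -2.17·ex + -1.05·ey = (1.0076,4.3151)

1.01 4.32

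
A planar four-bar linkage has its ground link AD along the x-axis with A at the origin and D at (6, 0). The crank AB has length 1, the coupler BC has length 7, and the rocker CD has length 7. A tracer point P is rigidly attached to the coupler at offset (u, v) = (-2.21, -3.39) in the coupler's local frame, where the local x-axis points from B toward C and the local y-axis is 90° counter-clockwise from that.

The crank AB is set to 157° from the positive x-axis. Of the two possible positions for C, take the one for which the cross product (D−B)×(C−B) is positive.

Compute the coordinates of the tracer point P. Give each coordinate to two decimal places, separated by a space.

A=(0,0), D=(6.00,0)
B = A + 1.00·(cos157°, sin157°) = (-0.9205, 0.3907)
|BD| = 6.9315
circle(B,7.00) ∩ circle(D,7.00): a=3.4658, h=6.0818
  candidates: C₊=(2.8826,6.2675) cross=42.156; C₋=(2.1969,-5.8768) cross=-42.156
  mode + wants cross > 0 → take C=(2.8826,6.2675) (cross=42.156)
ex = (C−B)/|BC| = (0.5433,0.8395); ey = (-0.8395,0.5433)
P = B + -2.21·ex + -3.39·ey = (0.7248,-3.3064)

0.72 -3.31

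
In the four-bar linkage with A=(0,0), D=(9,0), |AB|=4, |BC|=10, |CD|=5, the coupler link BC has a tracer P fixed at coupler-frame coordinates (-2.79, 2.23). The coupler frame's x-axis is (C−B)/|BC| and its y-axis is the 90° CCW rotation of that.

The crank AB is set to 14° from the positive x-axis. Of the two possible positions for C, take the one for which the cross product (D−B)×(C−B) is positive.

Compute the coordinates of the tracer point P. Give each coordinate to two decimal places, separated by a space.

1.06 3.16

A=(0,0), D=(9.00,0)
B = A + 4.00·(cos14°, sin14°) = (3.8812, 0.9677)
|BD| = 5.2095
circle(B,10.00) ∩ circle(D,5.00): a=9.8032, h=1.9744
  candidates: C₊=(13.8805,1.0867) cross=10.286; C₋=(13.1470,-2.7933) cross=-10.286
  mode + wants cross > 0 → take C=(13.8805,1.0867) (cross=10.286)
ex = (C−B)/|BC| = (0.9999,0.0119); ey = (-0.0119,0.9999)
P = B + -2.79·ex + 2.23·ey = (1.0648,3.1643)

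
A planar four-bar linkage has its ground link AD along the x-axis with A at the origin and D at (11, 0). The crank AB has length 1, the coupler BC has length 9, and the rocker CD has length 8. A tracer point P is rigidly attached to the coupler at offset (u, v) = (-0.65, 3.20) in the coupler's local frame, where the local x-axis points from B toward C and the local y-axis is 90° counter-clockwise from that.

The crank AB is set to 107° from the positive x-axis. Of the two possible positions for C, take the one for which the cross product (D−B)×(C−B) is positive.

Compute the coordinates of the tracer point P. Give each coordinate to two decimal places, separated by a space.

-2.84 3.00

A=(0,0), D=(11.00,0)
B = A + 1.00·(cos107°, sin107°) = (-0.2924, 0.9563)
|BD| = 11.3328
circle(B,9.00) ∩ circle(D,8.00): a=6.4164, h=6.3111
  candidates: C₊=(6.6337,6.7034) cross=71.522; C₋=(5.5686,-5.8737) cross=-71.522
  mode + wants cross > 0 → take C=(6.6337,6.7034) (cross=71.522)
ex = (C−B)/|BC| = (0.7696,0.6386); ey = (-0.6386,0.7696)
P = B + -0.65·ex + 3.20·ey = (-2.8360,3.0038)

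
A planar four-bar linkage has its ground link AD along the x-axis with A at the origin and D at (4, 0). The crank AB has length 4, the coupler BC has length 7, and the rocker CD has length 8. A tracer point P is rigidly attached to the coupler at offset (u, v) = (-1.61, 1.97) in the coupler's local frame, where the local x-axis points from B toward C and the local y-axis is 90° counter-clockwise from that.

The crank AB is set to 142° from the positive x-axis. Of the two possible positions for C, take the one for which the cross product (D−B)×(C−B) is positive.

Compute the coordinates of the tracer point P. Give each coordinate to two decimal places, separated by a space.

-5.69 2.61

A=(0,0), D=(4.00,0)
B = A + 4.00·(cos142°, sin142°) = (-3.1520, 2.4626)
|BD| = 7.5641
circle(B,7.00) ∩ circle(D,8.00): a=2.7906, h=6.4197
  candidates: C₊=(1.5765,7.6241) cross=48.560; C₋=(-2.6036,-4.5158) cross=-48.560
  mode + wants cross > 0 → take C=(1.5765,7.6241) (cross=48.560)
ex = (C−B)/|BC| = (0.6755,0.7373); ey = (-0.7373,0.6755)
P = B + -1.61·ex + 1.97·ey = (-5.6922,2.6063)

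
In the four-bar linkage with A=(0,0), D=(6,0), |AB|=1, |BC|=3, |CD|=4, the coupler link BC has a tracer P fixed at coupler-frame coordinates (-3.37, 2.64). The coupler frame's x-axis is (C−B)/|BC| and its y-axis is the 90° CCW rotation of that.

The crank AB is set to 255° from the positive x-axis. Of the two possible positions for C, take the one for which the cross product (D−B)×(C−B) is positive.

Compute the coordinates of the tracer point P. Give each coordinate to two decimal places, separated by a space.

A=(0,0), D=(6.00,0)
B = A + 1.00·(cos255°, sin255°) = (-0.2588, -0.9659)
|BD| = 6.3329
circle(B,3.00) ∩ circle(D,4.00): a=2.6138, h=1.4724
  candidates: C₊=(2.0998,0.8880) cross=9.325; C₋=(2.5490,-2.0225) cross=-9.325
  mode + wants cross > 0 → take C=(2.0998,0.8880) (cross=9.325)
ex = (C−B)/|BC| = (0.7862,0.6180); ey = (-0.6180,0.7862)
P = B + -3.37·ex + 2.64·ey = (-4.5398,-0.9729)

-4.54 -0.97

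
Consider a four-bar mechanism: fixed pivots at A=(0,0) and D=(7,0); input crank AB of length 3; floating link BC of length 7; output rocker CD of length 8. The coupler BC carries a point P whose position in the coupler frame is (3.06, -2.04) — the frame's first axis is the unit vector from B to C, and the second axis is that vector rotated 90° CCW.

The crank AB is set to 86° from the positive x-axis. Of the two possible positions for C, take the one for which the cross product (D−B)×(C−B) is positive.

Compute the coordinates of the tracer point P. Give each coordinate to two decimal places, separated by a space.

3.83 3.62

A=(0,0), D=(7.00,0)
B = A + 3.00·(cos86°, sin86°) = (0.2093, 2.9927)
|BD| = 7.4209
circle(B,7.00) ∩ circle(D,8.00): a=2.6998, h=6.4584
  candidates: C₊=(5.2843,7.8139) cross=47.927; C₋=(0.0753,-4.0060) cross=-47.927
  mode + wants cross > 0 → take C=(5.2843,7.8139) (cross=47.927)
ex = (C−B)/|BC| = (0.7250,0.6887); ey = (-0.6887,0.7250)
P = B + 3.06·ex + -2.04·ey = (3.8328,3.6212)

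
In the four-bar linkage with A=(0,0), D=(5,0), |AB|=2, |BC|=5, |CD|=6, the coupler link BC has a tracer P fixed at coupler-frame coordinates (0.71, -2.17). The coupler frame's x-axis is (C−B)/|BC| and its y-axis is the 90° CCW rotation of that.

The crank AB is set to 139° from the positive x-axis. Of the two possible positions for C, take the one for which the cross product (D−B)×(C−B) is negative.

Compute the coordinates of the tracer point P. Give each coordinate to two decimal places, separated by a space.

A=(0,0), D=(5.00,0)
B = A + 2.00·(cos139°, sin139°) = (-1.5094, 1.3121)
|BD| = 6.6403
circle(B,5.00) ∩ circle(D,6.00): a=2.4919, h=4.3348
  candidates: C₊=(1.7899,5.0690) cross=28.785; C₋=(0.0768,-3.4296) cross=-28.785
  mode - wants cross < 0 → take C=(0.0768,-3.4296) (cross=-28.785)
ex = (C−B)/|BC| = (0.3172,-0.9483); ey = (0.9483,0.3172)
P = B + 0.71·ex + -2.17·ey = (-3.3421,-0.0496)

-3.34 -0.05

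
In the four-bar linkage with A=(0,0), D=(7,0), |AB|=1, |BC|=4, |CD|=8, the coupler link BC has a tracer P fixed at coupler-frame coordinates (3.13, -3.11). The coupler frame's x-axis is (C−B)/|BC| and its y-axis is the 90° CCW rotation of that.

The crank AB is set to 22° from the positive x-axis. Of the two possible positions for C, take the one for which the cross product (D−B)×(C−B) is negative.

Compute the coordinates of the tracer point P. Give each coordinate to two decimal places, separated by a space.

-2.95 -1.74

A=(0,0), D=(7.00,0)
B = A + 1.00·(cos22°, sin22°) = (0.9272, 0.3746)
|BD| = 6.0844
circle(B,4.00) ∩ circle(D,8.00): a=-0.9024, h=3.8969
  candidates: C₊=(0.2665,4.3197) cross=23.710; C₋=(-0.2134,-3.4593) cross=-23.710
  mode - wants cross < 0 → take C=(-0.2134,-3.4593) (cross=-23.710)
ex = (C−B)/|BC| = (-0.2851,-0.9585); ey = (0.9585,-0.2851)
P = B + 3.13·ex + -3.11·ey = (-2.9462,-1.7387)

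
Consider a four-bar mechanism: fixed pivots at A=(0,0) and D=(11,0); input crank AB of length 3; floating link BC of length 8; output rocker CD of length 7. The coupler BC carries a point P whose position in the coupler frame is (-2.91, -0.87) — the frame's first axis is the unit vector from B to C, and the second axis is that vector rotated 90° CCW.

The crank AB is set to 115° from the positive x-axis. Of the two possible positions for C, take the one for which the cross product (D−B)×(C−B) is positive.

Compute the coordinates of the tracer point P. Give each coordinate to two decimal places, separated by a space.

A=(0,0), D=(11.00,0)
B = A + 3.00·(cos115°, sin115°) = (-1.2679, 2.7189)
|BD| = 12.5655
circle(B,8.00) ∩ circle(D,7.00): a=6.8796, h=4.0830
  candidates: C₊=(6.3323,5.2165) cross=51.305; C₋=(4.5653,-2.7559) cross=-51.305
  mode + wants cross > 0 → take C=(6.3323,5.2165) (cross=51.305)
ex = (C−B)/|BC| = (0.9500,0.3122); ey = (-0.3122,0.9500)
P = B + -2.91·ex + -0.87·ey = (-3.7608,0.9839)

-3.76 0.98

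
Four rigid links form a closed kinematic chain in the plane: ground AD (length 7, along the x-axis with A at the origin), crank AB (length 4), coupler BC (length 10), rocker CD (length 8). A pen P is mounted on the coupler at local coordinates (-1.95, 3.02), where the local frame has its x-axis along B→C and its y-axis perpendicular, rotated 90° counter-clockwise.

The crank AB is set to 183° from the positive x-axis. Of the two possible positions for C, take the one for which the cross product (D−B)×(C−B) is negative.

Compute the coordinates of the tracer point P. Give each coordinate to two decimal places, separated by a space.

-3.34 3.32

A=(0,0), D=(7.00,0)
B = A + 4.00·(cos183°, sin183°) = (-3.9945, -0.2093)
|BD| = 10.9965
circle(B,10.00) ∩ circle(D,8.00): a=7.1351, h=7.0064
  candidates: C₊=(3.0059,6.9316) cross=77.046; C₋=(3.2727,-7.0787) cross=-77.046
  mode - wants cross < 0 → take C=(3.2727,-7.0787) (cross=-77.046)
ex = (C−B)/|BC| = (0.7267,-0.6869); ey = (0.6869,0.7267)
P = B + -1.95·ex + 3.02·ey = (-3.3371,3.3249)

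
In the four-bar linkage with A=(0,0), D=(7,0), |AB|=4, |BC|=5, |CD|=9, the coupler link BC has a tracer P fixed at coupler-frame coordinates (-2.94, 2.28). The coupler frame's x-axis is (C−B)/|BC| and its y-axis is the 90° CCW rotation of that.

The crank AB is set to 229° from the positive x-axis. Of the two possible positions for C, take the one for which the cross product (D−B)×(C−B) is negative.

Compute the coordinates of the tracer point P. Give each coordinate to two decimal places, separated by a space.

-3.05 0.68

A=(0,0), D=(7.00,0)
B = A + 4.00·(cos229°, sin229°) = (-2.6242, -3.0188)
|BD| = 10.0866
circle(B,5.00) ∩ circle(D,9.00): a=2.2673, h=4.4564
  candidates: C₊=(-1.7946,1.9119) cross=44.950; C₋=(0.8729,-6.5923) cross=-44.950
  mode - wants cross < 0 → take C=(0.8729,-6.5923) (cross=-44.950)
ex = (C−B)/|BC| = (0.6994,-0.7147); ey = (0.7147,0.6994)
P = B + -2.94·ex + 2.28·ey = (-3.0510,0.6771)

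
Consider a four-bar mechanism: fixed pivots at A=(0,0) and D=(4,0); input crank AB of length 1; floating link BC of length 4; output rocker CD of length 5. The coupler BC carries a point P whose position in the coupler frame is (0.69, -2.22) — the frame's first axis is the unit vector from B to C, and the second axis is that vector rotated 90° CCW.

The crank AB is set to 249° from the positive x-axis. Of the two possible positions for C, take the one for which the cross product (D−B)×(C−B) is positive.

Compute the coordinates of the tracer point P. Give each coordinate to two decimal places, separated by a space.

1.92 -0.47

A=(0,0), D=(4.00,0)
B = A + 1.00·(cos249°, sin249°) = (-0.3584, -0.9336)
|BD| = 4.4572
circle(B,4.00) ∩ circle(D,5.00): a=1.2190, h=3.8097
  candidates: C₊=(0.0357,3.0470) cross=16.981; C₋=(1.6316,-4.4035) cross=-16.981
  mode + wants cross > 0 → take C=(0.0357,3.0470) (cross=16.981)
ex = (C−B)/|BC| = (0.0985,0.9951); ey = (-0.9951,0.0985)
P = B + 0.69·ex + -2.22·ey = (1.9188,-0.4656)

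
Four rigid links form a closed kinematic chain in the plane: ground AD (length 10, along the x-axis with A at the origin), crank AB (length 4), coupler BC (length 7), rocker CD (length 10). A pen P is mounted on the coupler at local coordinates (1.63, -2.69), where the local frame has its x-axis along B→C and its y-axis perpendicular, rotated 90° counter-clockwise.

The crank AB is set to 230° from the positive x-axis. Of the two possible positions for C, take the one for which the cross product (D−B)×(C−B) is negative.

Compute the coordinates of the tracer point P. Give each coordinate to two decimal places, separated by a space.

-2.85 -6.20

A=(0,0), D=(10.00,0)
B = A + 4.00·(cos230°, sin230°) = (-2.5712, -3.0642)
|BD| = 12.9392
circle(B,7.00) ∩ circle(D,10.00): a=4.4988, h=5.3629
  candidates: C₊=(0.5297,3.2115) cross=69.391; C₋=(3.0697,-7.2091) cross=-69.391
  mode - wants cross < 0 → take C=(3.0697,-7.2091) (cross=-69.391)
ex = (C−B)/|BC| = (0.8058,-0.5921); ey = (0.5921,0.8058)
P = B + 1.63·ex + -2.69·ey = (-2.8505,-6.1971)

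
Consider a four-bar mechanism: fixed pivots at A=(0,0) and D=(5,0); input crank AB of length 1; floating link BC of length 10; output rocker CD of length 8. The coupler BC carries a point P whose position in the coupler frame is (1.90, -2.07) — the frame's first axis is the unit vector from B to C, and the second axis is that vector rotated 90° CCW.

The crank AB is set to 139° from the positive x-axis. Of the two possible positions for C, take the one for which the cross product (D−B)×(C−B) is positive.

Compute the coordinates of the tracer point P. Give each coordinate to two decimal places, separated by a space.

A=(0,0), D=(5.00,0)
B = A + 1.00·(cos139°, sin139°) = (-0.7547, 0.6561)
|BD| = 5.7920
circle(B,10.00) ∩ circle(D,8.00): a=6.0037, h=7.9972
  candidates: C₊=(6.1162,7.9217) cross=46.320; C₋=(4.3045,-7.9697) cross=-46.320
  mode + wants cross > 0 → take C=(6.1162,7.9217) (cross=46.320)
ex = (C−B)/|BC| = (0.6871,0.7266); ey = (-0.7266,0.6871)
P = B + 1.90·ex + -2.07·ey = (2.0548,0.6143)

2.05 0.61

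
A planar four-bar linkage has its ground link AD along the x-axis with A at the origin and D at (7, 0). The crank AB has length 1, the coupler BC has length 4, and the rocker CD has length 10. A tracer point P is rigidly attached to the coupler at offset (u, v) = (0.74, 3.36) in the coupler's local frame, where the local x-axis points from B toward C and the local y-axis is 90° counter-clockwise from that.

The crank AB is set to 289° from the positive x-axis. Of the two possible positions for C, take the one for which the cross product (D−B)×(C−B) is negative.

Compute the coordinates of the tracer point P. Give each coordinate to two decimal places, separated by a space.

2.54 -3.58

A=(0,0), D=(7.00,0)
B = A + 1.00·(cos289°, sin289°) = (0.3256, -0.9455)
|BD| = 6.7411
circle(B,4.00) ∩ circle(D,10.00): a=-2.8599, h=2.7966
  candidates: C₊=(-2.8983,1.4223) cross=18.852; C₋=(-2.1138,-4.1156) cross=-18.852
  mode - wants cross < 0 → take C=(-2.1138,-4.1156) (cross=-18.852)
ex = (C−B)/|BC| = (-0.6099,-0.7925); ey = (0.7925,-0.6099)
P = B + 0.74·ex + 3.36·ey = (2.5371,-3.5811)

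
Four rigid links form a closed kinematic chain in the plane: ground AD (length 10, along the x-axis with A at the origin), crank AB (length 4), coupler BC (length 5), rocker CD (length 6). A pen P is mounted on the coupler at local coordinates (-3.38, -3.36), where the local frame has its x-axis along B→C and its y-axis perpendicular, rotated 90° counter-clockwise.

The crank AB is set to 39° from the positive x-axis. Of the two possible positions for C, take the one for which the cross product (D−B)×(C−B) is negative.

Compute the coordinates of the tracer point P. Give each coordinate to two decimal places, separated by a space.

A=(0,0), D=(10.00,0)
B = A + 4.00·(cos39°, sin39°) = (3.1086, 2.5173)
|BD| = 7.3368
circle(B,5.00) ∩ circle(D,6.00): a=2.9187, h=4.0597
  candidates: C₊=(7.2430,5.3291) cross=29.785; C₋=(4.4573,-2.2974) cross=-29.785
  mode - wants cross < 0 → take C=(4.4573,-2.2974) (cross=-29.785)
ex = (C−B)/|BC| = (0.2697,-0.9629); ey = (0.9629,0.2697)
P = B + -3.38·ex + -3.36·ey = (-1.0386,4.8657)

-1.04 4.87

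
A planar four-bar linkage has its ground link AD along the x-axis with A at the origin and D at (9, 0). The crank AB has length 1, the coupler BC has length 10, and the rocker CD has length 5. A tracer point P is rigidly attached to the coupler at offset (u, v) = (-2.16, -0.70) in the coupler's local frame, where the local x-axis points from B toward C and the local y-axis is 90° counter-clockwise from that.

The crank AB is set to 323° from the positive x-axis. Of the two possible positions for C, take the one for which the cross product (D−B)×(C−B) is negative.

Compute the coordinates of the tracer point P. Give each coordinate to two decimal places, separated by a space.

-1.45 -0.30

A=(0,0), D=(9.00,0)
B = A + 1.00·(cos323°, sin323°) = (0.7986, -0.6018)
|BD| = 8.2234
circle(B,10.00) ∩ circle(D,5.00): a=8.6719, h=4.9798
  candidates: C₊=(9.0828,4.9993) cross=40.951; C₋=(9.8117,-4.9337) cross=-40.951
  mode - wants cross < 0 → take C=(9.8117,-4.9337) (cross=-40.951)
ex = (C−B)/|BC| = (0.9013,-0.4332); ey = (0.4332,0.9013)
P = B + -2.16·ex + -0.70·ey = (-1.4514,-0.2970)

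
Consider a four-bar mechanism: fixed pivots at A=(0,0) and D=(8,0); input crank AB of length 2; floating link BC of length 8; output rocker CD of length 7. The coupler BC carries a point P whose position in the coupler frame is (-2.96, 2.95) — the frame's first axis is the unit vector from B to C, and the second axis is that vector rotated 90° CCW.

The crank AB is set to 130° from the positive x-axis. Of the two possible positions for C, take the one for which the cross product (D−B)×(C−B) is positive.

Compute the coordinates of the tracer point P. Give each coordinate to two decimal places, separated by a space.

-5.43 2.09

A=(0,0), D=(8.00,0)
B = A + 2.00·(cos130°, sin130°) = (-1.2856, 1.5321)
|BD| = 9.4111
circle(B,8.00) ∩ circle(D,7.00): a=5.5025, h=5.8071
  candidates: C₊=(5.0889,6.3660) cross=54.651; C₋=(3.1981,-5.0933) cross=-54.651
  mode + wants cross > 0 → take C=(5.0889,6.3660) (cross=54.651)
ex = (C−B)/|BC| = (0.7968,0.6042); ey = (-0.6042,0.7968)
P = B + -2.96·ex + 2.95·ey = (-5.4266,2.0941)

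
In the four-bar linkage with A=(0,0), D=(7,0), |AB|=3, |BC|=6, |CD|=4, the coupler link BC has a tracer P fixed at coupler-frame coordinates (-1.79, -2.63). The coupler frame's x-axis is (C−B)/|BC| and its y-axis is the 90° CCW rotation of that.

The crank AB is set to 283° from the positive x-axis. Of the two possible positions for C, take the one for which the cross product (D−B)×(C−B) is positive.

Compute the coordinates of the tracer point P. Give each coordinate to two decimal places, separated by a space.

2.04 -5.79

A=(0,0), D=(7.00,0)
B = A + 3.00·(cos283°, sin283°) = (0.6749, -2.9231)
|BD| = 6.9679
circle(B,6.00) ∩ circle(D,4.00): a=4.9191, h=3.4355
  candidates: C₊=(3.6990,2.2590) cross=23.938; C₋=(6.5814,-3.9780) cross=-23.938
  mode + wants cross > 0 → take C=(3.6990,2.2590) (cross=23.938)
ex = (C−B)/|BC| = (0.5040,0.8637); ey = (-0.8637,0.5040)
P = B + -1.79·ex + -2.63·ey = (2.0442,-5.7947)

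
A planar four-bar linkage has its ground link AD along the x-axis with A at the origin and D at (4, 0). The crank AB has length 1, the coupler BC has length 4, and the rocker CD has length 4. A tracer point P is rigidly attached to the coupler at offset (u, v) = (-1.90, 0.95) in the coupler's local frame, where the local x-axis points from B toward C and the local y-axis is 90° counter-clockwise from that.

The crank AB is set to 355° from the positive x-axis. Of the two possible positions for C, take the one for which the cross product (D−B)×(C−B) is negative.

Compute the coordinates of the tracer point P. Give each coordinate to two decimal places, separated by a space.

1.10 2.03

A=(0,0), D=(4.00,0)
B = A + 1.00·(cos355°, sin355°) = (0.9962, -0.0872)
|BD| = 3.0051
circle(B,4.00) ∩ circle(D,4.00): a=1.5025, h=3.7071
  candidates: C₊=(2.3906,3.6619) cross=11.140; C₋=(2.6056,-3.7491) cross=-11.140
  mode - wants cross < 0 → take C=(2.6056,-3.7491) (cross=-11.140)
ex = (C−B)/|BC| = (0.4024,-0.9155); ey = (0.9155,0.4024)
P = B + -1.90·ex + 0.95·ey = (1.1014,2.0345)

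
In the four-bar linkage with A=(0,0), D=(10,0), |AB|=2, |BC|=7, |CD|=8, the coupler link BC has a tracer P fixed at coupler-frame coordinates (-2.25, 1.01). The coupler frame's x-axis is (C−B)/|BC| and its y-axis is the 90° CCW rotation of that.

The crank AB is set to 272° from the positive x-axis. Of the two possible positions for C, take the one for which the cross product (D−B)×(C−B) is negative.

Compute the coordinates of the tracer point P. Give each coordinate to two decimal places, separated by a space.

-0.99 0.23

A=(0,0), D=(10.00,0)
B = A + 2.00·(cos272°, sin272°) = (0.0698, -1.9988)
|BD| = 10.1294
circle(B,7.00) ∩ circle(D,8.00): a=4.3243, h=5.5046
  candidates: C₊=(3.2228,4.2509) cross=55.758; C₋=(5.3952,-6.5419) cross=-55.758
  mode - wants cross < 0 → take C=(5.3952,-6.5419) (cross=-55.758)
ex = (C−B)/|BC| = (0.7608,-0.6490); ey = (0.6490,0.7608)
P = B + -2.25·ex + 1.01·ey = (-0.9864,0.2299)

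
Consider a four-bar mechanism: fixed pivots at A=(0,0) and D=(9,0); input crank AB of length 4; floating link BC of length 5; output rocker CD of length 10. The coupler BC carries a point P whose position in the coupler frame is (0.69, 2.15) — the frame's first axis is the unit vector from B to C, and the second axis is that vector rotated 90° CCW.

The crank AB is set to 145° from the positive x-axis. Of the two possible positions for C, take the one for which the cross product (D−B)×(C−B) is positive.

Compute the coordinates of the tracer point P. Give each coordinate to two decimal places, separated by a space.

-4.09 4.40

A=(0,0), D=(9.00,0)
B = A + 4.00·(cos145°, sin145°) = (-3.2766, 2.2943)
|BD| = 12.4892
circle(B,5.00) ∩ circle(D,10.00): a=3.2420, h=3.8065
  candidates: C₊=(0.6095,5.4405) cross=47.540; C₋=(-0.7891,-2.0430) cross=-47.540
  mode + wants cross > 0 → take C=(0.6095,5.4405) (cross=47.540)
ex = (C−B)/|BC| = (0.7772,0.6292); ey = (-0.6292,0.7772)
P = B + 0.69·ex + 2.15·ey = (-4.0932,4.3995)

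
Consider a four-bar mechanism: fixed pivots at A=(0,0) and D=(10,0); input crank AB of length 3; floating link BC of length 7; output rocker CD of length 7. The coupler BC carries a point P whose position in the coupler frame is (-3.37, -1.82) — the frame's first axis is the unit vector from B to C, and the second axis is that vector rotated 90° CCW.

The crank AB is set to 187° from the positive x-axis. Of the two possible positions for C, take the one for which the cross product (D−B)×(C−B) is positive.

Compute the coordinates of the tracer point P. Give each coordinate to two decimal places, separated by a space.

-5.34 -3.38

A=(0,0), D=(10.00,0)
B = A + 3.00·(cos187°, sin187°) = (-2.9776, -0.3656)
|BD| = 12.9828
circle(B,7.00) ∩ circle(D,7.00): a=6.4914, h=2.6195
  candidates: C₊=(3.4374,2.4357) cross=34.008; C₋=(3.5849,-2.8013) cross=-34.008
  mode + wants cross > 0 → take C=(3.4374,2.4357) (cross=34.008)
ex = (C−B)/|BC| = (0.9164,0.4002); ey = (-0.4002,0.9164)
P = B + -3.37·ex + -1.82·ey = (-5.3377,-3.3821)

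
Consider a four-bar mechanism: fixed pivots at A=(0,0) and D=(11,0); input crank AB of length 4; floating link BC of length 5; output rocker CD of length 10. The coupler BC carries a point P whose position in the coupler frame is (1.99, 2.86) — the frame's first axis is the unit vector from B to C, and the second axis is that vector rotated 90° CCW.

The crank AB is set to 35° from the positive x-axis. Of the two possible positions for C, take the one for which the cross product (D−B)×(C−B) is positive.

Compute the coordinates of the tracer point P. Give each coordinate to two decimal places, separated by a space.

A=(0,0), D=(11.00,0)
B = A + 4.00·(cos35°, sin35°) = (3.2766, 2.2943)
|BD| = 8.0570
circle(B,5.00) ∩ circle(D,10.00): a=-0.6259, h=4.9607
  candidates: C₊=(4.0892,7.2278) cross=39.968; C₋=(1.2640,-2.2828) cross=-39.968
  mode + wants cross > 0 → take C=(4.0892,7.2278) (cross=39.968)
ex = (C−B)/|BC| = (0.1625,0.9867); ey = (-0.9867,0.1625)
P = B + 1.99·ex + 2.86·ey = (0.7781,4.7227)

0.78 4.72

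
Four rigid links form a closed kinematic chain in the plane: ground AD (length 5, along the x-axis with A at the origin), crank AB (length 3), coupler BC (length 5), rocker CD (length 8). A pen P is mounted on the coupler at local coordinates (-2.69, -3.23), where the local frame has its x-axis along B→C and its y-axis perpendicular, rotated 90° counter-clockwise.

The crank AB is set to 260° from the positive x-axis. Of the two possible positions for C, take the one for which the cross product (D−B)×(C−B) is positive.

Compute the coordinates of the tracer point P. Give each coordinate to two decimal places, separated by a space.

A=(0,0), D=(5.00,0)
B = A + 3.00·(cos260°, sin260°) = (-0.5209, -2.9544)
|BD| = 6.2617
circle(B,5.00) ∩ circle(D,8.00): a=0.0167, h=5.0000
  candidates: C₊=(-2.8653,1.4619) cross=31.309; C₋=(1.8529,-7.3550) cross=-31.309
  mode + wants cross > 0 → take C=(-2.8653,1.4619) (cross=31.309)
ex = (C−B)/|BC| = (-0.4689,0.8833); ey = (-0.8833,-0.4689)
P = B + -2.69·ex + -3.23·ey = (3.5933,-3.8160)

3.59 -3.82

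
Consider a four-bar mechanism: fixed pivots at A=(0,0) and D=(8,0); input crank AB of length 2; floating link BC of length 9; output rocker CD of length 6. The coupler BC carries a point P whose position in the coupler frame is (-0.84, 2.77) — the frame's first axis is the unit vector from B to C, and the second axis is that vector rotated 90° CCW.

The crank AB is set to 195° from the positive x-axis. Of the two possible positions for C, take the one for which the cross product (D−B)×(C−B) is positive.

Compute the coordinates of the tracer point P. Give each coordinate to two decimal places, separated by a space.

-4.34 1.09

A=(0,0), D=(8.00,0)
B = A + 2.00·(cos195°, sin195°) = (-1.9319, -0.5176)
|BD| = 9.9453
circle(B,9.00) ∩ circle(D,6.00): a=7.2350, h=5.3530
  candidates: C₊=(5.0148,5.2046) cross=53.237; C₋=(5.5720,-5.4868) cross=-53.237
  mode + wants cross > 0 → take C=(5.0148,5.2046) (cross=53.237)
ex = (C−B)/|BC| = (0.7718,0.6358); ey = (-0.6358,0.7718)
P = B + -0.84·ex + 2.77·ey = (-4.3414,1.0863)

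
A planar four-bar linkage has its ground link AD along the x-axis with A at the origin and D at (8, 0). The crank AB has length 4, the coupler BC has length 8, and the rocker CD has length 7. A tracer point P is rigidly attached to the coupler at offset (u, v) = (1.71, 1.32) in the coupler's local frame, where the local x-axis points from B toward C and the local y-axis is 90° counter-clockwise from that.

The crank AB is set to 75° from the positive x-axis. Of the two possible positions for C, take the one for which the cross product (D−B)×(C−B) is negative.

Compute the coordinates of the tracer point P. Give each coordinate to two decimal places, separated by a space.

A=(0,0), D=(8.00,0)
B = A + 4.00·(cos75°, sin75°) = (1.0353, 3.8637)
|BD| = 7.9646
circle(B,8.00) ∩ circle(D,7.00): a=4.9240, h=6.3051
  candidates: C₊=(8.3997,6.9886) cross=50.218; C₋=(2.2824,-4.0385) cross=-50.218
  mode - wants cross < 0 → take C=(2.2824,-4.0385) (cross=-50.218)
ex = (C−B)/|BC| = (0.1559,-0.9878); ey = (0.9878,0.1559)
P = B + 1.71·ex + 1.32·ey = (2.6057,2.3804)

2.61 2.38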